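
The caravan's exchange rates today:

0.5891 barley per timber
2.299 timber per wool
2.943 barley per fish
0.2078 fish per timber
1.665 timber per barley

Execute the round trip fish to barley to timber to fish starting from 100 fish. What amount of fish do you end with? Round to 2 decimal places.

100 fish × 2.943 = 294.3 barley
294.3 barley × 1.665 = 490.0095 timber
490.0095 timber × 0.2078 = 101.8239741 fish

101.82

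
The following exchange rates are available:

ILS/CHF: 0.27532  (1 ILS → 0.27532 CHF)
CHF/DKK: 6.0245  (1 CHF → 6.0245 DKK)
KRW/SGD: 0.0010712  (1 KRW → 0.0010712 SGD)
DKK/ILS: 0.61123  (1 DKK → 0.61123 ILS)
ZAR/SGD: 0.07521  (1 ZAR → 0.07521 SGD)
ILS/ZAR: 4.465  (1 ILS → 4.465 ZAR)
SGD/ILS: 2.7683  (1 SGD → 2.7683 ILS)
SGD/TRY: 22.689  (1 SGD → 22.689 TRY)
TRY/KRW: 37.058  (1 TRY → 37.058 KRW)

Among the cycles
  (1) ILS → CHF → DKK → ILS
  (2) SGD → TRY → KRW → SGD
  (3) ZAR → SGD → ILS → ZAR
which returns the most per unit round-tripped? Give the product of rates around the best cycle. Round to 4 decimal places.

(1) 0.27532 × 6.0245 × 0.61123 = 1.01383
(2) 22.689 × 37.058 × 0.0010712 = 0.90067
(3) 0.07521 × 2.7683 × 4.465 = 0.92963
Highest is cycle (1) at 1.0138 (>1, arbitrage).

1.0138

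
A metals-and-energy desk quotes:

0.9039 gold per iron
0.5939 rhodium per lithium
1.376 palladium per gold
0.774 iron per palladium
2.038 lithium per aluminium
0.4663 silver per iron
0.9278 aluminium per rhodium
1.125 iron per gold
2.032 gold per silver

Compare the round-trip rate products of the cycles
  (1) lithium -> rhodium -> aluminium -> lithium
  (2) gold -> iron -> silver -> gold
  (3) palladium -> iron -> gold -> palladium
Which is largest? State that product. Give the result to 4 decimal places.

(1) 0.5939 × 0.9278 × 2.038 = 1.12298
(2) 1.125 × 0.4663 × 2.032 = 1.06596
(3) 0.774 × 0.9039 × 1.376 = 0.96268
Highest is cycle (1) at 1.1230 (>1, arbitrage).

1.1230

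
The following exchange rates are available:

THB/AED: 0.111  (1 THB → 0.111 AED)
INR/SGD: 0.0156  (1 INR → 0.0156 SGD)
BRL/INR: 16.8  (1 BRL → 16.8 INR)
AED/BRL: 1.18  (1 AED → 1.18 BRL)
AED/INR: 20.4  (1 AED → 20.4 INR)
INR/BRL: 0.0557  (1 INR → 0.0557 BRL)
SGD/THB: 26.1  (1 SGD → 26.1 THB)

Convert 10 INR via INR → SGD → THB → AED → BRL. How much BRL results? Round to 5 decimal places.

0.53330

10 INR × 0.0156 = 0.156 SGD
0.156 SGD × 26.1 = 4.0716 THB
4.0716 THB × 0.111 = 0.4519476 AED
0.4519476 AED × 1.18 = 0.533298168 BRL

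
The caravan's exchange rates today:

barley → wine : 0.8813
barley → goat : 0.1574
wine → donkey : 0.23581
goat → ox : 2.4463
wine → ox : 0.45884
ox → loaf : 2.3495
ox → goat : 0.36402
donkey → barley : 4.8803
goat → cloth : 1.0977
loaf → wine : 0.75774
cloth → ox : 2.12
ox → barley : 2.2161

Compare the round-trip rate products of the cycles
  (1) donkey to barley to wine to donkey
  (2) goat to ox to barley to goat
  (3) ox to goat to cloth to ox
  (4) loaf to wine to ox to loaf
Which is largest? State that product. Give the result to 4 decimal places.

(1) 4.8803 × 0.8813 × 0.23581 = 1.01422
(2) 2.4463 × 2.2161 × 0.1574 = 0.85330
(3) 0.36402 × 1.0977 × 2.12 = 0.84712
(4) 0.75774 × 0.45884 × 2.3495 = 0.81688
Highest is cycle (1) at 1.0142 (>1, arbitrage).

1.0142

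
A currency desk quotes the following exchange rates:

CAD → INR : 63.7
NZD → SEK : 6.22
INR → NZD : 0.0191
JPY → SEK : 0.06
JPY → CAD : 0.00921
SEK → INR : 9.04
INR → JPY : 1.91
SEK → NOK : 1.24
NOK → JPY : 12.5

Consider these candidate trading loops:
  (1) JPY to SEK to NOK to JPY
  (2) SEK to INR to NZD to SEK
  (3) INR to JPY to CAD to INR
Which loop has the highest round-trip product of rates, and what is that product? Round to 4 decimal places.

1.1206

(1) 0.06 × 1.24 × 12.5 = 0.93000
(2) 9.04 × 0.0191 × 6.22 = 1.07397
(3) 1.91 × 0.00921 × 63.7 = 1.12055
Highest is cycle (3) at 1.1206 (>1, arbitrage).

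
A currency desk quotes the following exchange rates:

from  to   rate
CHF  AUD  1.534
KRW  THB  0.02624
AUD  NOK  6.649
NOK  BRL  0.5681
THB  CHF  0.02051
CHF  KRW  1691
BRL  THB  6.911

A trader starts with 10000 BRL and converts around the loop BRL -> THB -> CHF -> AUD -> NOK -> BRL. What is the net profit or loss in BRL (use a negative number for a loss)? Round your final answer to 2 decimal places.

10000 BRL × 6.911 = 69110 THB
69110 THB × 0.02051 = 1417.4461 CHF
1417.4461 CHF × 1.534 = 2174.3623174 AUD
2174.3623174 AUD × 6.649 = 14457.3350483926 NOK
14457.3350483926 NOK × 0.5681 = 8213.21204099183606 BRL
Net change: 8213.21204099183606 − 10000 = -1786.78795900816394 BRL

-1786.79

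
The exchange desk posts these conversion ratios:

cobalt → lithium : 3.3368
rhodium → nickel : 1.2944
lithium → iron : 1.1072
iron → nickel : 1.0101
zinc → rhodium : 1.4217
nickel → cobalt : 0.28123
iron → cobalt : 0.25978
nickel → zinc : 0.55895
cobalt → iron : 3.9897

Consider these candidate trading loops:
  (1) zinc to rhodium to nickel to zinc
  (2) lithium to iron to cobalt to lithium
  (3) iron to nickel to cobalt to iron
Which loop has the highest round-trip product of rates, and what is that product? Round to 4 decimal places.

1.1334

(1) 1.4217 × 1.2944 × 0.55895 = 1.02861
(2) 1.1072 × 0.25978 × 3.3368 = 0.95976
(3) 1.0101 × 0.28123 × 3.9897 = 1.13336
Highest is cycle (3) at 1.1334 (>1, arbitrage).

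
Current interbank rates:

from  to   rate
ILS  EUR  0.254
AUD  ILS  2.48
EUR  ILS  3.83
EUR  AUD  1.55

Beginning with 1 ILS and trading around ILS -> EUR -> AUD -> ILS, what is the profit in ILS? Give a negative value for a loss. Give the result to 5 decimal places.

1 ILS × 0.254 = 0.254 EUR
0.254 EUR × 1.55 = 0.3937 AUD
0.3937 AUD × 2.48 = 0.976376 ILS
Net change: 0.976376 − 1 = -0.023624 ILS

-0.02362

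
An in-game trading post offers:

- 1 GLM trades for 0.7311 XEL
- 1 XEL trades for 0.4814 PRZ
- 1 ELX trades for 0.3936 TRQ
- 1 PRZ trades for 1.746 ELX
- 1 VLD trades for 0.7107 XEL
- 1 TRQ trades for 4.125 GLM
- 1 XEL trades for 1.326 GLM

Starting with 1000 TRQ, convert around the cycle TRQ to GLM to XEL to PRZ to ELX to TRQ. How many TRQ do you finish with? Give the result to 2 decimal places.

997.71

1000 TRQ × 4.125 = 4125 GLM
4125 GLM × 0.7311 = 3015.7875 XEL
3015.7875 XEL × 0.4814 = 1451.8001025 PRZ
1451.8001025 PRZ × 1.746 = 2534.842978965 ELX
2534.842978965 ELX × 0.3936 = 997.714196520624 TRQ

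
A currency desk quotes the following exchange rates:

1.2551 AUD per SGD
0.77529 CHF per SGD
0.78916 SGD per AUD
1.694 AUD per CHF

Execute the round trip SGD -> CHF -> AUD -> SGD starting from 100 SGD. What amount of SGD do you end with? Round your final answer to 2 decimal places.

100 SGD × 0.77529 = 77.529 CHF
77.529 CHF × 1.694 = 131.334126 AUD
131.334126 AUD × 0.78916 = 103.64363887416 SGD

103.64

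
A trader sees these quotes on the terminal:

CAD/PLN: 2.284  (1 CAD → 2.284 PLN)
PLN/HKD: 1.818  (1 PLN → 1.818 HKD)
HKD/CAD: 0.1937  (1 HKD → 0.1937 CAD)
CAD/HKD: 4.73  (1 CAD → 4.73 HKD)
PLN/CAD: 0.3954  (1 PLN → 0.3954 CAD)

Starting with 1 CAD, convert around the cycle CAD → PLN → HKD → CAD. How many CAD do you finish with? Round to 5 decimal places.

0.80430

1 CAD × 2.284 = 2.284 PLN
2.284 PLN × 1.818 = 4.152312 HKD
4.152312 HKD × 0.1937 = 0.8043028344 CAD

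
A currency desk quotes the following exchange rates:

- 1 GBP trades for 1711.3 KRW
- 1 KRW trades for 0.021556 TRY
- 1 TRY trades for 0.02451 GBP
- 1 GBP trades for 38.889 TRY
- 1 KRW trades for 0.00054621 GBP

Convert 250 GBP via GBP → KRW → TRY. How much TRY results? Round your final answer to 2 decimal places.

250 GBP × 1711.3 = 427825 KRW
427825 KRW × 0.021556 = 9222.1957 TRY

9222.20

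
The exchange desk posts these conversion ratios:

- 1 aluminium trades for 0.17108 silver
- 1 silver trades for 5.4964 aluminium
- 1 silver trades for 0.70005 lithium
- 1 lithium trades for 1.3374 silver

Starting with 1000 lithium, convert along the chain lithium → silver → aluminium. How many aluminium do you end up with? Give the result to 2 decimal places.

1000 lithium × 1.3374 = 1337.4 silver
1337.4 silver × 5.4964 = 7350.88536 aluminium

7350.89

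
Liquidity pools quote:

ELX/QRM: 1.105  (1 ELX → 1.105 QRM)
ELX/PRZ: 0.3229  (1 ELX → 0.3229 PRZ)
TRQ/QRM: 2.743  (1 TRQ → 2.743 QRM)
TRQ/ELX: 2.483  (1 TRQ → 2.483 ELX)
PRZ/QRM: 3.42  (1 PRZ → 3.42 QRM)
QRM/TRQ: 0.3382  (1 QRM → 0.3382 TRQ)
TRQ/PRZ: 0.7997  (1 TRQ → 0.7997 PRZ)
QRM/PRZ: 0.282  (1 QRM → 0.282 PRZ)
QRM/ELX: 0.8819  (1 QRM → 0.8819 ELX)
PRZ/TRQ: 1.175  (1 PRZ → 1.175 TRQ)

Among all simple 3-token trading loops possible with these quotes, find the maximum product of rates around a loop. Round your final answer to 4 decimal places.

0.9739

QRM→ELX→PRZ→QRM: 0.8819 × 0.3229 × 3.42 = 0.97390
TRQ→ELX→PRZ→TRQ: 2.483 × 0.3229 × 1.175 = 0.94207
QRM→TRQ→ELX→QRM: 0.3382 × 2.483 × 1.105 = 0.92792
QRM→TRQ→PRZ→QRM: 0.3382 × 0.7997 × 3.42 = 0.92497
QRM→PRZ→TRQ→QRM: 0.282 × 1.175 × 2.743 = 0.90889
Maximum is QRM→ELX→PRZ→QRM at 0.9739; no arbitrage — every cycle loses value.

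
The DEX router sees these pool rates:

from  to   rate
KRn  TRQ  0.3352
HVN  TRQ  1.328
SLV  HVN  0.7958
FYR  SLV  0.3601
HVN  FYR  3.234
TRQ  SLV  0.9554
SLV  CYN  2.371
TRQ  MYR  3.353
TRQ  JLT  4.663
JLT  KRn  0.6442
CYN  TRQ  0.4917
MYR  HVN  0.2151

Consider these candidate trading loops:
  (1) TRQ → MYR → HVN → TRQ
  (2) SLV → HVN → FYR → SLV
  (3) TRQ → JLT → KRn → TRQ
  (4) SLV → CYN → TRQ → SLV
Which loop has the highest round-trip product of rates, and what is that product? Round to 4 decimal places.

(1) 3.353 × 0.2151 × 1.328 = 0.95779
(2) 0.7958 × 3.234 × 0.3601 = 0.92676
(3) 4.663 × 0.6442 × 0.3352 = 1.00691
(4) 2.371 × 0.4917 × 0.9554 = 1.11383
Highest is cycle (4) at 1.1138 (>1, arbitrage).

1.1138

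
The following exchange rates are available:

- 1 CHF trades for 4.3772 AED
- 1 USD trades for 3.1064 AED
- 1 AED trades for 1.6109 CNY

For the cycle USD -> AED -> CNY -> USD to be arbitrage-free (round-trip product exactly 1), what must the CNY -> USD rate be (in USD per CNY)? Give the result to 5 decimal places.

Known legs of the cycle: 3.1064 × 1.6109 = 5.00409976
For no arbitrage the full-cycle product must be 1, so the missing rate is 1 / 5.00409976 ≈ 0.1998361.

0.19984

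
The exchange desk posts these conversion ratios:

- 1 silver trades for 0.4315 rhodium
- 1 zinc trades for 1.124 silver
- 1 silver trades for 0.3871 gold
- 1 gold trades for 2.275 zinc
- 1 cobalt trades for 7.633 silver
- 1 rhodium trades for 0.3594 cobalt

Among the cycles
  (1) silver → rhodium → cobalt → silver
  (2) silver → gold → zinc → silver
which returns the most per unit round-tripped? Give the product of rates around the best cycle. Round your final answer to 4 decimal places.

1.1837

(1) 0.4315 × 0.3594 × 7.633 = 1.18373
(2) 0.3871 × 2.275 × 1.124 = 0.98985
Highest is cycle (1) at 1.1837 (>1, arbitrage).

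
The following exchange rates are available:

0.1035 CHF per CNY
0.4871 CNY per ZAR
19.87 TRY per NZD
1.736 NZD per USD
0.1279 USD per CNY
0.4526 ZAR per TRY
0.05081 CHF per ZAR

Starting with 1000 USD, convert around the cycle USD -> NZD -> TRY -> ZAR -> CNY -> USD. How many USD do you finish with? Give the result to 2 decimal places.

1000 USD × 1.736 = 1736 NZD
1736 NZD × 19.87 = 34494.32 TRY
34494.32 TRY × 0.4526 = 15612.129232 ZAR
15612.129232 ZAR × 0.4871 = 7604.6681489072 CNY
7604.6681489072 CNY × 0.1279 = 972.63705624523088 USD

972.64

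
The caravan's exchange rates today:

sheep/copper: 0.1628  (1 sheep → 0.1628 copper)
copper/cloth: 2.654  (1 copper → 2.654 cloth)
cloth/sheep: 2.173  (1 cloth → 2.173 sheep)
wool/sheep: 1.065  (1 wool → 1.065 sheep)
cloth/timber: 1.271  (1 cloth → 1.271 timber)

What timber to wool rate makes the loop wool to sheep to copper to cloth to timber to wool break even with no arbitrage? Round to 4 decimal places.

Known legs of the cycle: 1.065 × 0.1628 × 2.654 × 1.271 = 0.584858057388
For no arbitrage the full-cycle product must be 1, so the missing rate is 1 / 0.584858057388 ≈ 1.709817.

1.7098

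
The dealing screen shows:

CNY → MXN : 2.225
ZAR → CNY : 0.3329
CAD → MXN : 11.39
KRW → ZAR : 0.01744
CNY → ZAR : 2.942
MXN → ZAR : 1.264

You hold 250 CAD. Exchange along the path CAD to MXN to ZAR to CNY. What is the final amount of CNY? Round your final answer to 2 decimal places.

1198.19

250 CAD × 11.39 = 2847.5 MXN
2847.5 MXN × 1.264 = 3599.24 ZAR
3599.24 ZAR × 0.3329 = 1198.186996 CNY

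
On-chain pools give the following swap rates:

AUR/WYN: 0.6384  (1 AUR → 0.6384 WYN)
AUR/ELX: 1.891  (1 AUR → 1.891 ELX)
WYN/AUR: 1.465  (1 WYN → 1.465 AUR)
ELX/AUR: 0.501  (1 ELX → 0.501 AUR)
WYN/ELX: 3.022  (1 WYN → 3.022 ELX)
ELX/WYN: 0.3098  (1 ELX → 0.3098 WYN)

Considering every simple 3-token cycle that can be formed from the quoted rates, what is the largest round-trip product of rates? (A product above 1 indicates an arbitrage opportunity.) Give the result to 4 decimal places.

0.9666

ELX→AUR→WYN→ELX: 0.501 × 0.6384 × 3.022 = 0.96655
ELX→WYN→AUR→ELX: 0.3098 × 1.465 × 1.891 = 0.85824
Maximum is ELX→AUR→WYN→ELX at 0.9666; no arbitrage — every cycle loses value.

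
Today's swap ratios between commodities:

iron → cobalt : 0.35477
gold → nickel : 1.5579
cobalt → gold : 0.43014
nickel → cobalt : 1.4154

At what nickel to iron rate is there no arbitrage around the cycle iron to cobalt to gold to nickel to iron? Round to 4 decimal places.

Known legs of the cycle: 0.35477 × 0.43014 × 1.5579 = 0.23773673615562
For no arbitrage the full-cycle product must be 1, so the missing rate is 1 / 0.23773673615562 ≈ 4.206334.

4.2063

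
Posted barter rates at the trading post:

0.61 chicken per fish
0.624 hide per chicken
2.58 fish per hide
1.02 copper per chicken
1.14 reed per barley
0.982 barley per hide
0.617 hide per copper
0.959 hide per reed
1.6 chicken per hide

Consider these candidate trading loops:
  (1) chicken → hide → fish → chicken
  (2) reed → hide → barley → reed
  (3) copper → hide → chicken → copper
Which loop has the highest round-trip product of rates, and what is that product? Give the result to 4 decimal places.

(1) 0.624 × 2.58 × 0.61 = 0.98205
(2) 0.959 × 0.982 × 1.14 = 1.07358
(3) 0.617 × 1.6 × 1.02 = 1.00694
Highest is cycle (2) at 1.0736 (>1, arbitrage).

1.0736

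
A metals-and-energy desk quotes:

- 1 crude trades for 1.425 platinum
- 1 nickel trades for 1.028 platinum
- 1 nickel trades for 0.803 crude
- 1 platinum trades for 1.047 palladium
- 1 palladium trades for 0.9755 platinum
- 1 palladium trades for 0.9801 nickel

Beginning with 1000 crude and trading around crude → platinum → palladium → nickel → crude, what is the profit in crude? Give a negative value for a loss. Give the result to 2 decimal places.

1000 crude × 1.425 = 1425 platinum
1425 platinum × 1.047 = 1491.975 palladium
1491.975 palladium × 0.9801 = 1462.2846975 nickel
1462.2846975 nickel × 0.803 = 1174.2146120925 crude
Net change: 1174.2146120925 − 1000 = 174.2146120925 crude

174.21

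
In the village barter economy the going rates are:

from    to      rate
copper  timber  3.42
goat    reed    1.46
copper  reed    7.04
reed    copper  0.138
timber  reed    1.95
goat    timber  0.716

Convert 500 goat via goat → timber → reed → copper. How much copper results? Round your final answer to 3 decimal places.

96.338

500 goat × 0.716 = 358 timber
358 timber × 1.95 = 698.1 reed
698.1 reed × 0.138 = 96.3378 copper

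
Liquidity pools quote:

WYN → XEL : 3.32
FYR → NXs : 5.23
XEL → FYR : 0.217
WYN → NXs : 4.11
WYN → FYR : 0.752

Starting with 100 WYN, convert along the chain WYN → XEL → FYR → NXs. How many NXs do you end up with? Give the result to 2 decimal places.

376.79

100 WYN × 3.32 = 332 XEL
332 XEL × 0.217 = 72.044 FYR
72.044 FYR × 5.23 = 376.79012 NXs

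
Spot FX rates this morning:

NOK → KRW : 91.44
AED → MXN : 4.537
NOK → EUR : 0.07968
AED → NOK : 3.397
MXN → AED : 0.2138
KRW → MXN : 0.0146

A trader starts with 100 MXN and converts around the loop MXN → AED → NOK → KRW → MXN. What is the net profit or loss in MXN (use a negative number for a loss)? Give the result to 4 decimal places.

-3.0401

100 MXN × 0.2138 = 21.38 AED
21.38 AED × 3.397 = 72.62786 NOK
72.62786 NOK × 91.44 = 6641.0915184 KRW
6641.0915184 KRW × 0.0146 = 96.95993616864 MXN
Net change: 96.95993616864 − 100 = -3.04006383136 MXN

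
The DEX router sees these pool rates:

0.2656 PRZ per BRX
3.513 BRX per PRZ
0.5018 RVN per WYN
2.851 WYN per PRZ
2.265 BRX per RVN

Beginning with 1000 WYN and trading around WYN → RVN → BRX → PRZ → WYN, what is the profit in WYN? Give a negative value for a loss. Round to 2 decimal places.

1000 WYN × 0.5018 = 501.8 RVN
501.8 RVN × 2.265 = 1136.577 BRX
1136.577 BRX × 0.2656 = 301.8748512 PRZ
301.8748512 PRZ × 2.851 = 860.6452007712 WYN
Net change: 860.6452007712 − 1000 = -139.3547992288 WYN

-139.35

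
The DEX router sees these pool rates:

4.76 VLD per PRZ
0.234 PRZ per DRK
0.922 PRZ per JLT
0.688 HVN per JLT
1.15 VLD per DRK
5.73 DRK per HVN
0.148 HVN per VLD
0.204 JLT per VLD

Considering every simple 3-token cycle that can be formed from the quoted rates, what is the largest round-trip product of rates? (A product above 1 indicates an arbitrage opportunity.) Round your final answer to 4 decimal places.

DRK→VLD→HVN→DRK: 1.15 × 0.148 × 5.73 = 0.97525
JLT→PRZ→VLD→JLT: 0.922 × 4.76 × 0.204 = 0.89530
Maximum is DRK→VLD→HVN→DRK at 0.9752; no arbitrage — every cycle loses value.

0.9752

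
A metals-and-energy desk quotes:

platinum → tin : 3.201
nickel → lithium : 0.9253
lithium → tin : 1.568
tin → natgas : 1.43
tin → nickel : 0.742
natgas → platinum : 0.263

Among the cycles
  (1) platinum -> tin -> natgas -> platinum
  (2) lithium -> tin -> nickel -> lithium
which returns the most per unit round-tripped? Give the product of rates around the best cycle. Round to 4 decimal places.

1.2039

(1) 3.201 × 1.43 × 0.263 = 1.20386
(2) 1.568 × 0.742 × 0.9253 = 1.07655
Highest is cycle (1) at 1.2039 (>1, arbitrage).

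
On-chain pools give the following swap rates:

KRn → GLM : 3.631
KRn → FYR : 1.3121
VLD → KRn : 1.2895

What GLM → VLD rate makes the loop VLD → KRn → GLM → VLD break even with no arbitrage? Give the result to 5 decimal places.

Known legs of the cycle: 1.2895 × 3.631 = 4.6821745
For no arbitrage the full-cycle product must be 1, so the missing rate is 1 / 4.6821745 ≈ 0.2135760.

0.21358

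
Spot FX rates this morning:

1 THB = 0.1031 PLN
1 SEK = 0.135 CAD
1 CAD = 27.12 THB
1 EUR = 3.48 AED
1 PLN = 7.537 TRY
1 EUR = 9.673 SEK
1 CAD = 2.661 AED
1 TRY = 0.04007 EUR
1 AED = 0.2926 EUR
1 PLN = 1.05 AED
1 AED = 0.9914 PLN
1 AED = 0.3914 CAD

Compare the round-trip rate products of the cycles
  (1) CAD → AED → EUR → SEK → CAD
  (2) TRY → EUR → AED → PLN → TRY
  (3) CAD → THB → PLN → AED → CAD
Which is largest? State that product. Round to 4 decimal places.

1.1491

(1) 2.661 × 0.2926 × 9.673 × 0.135 = 1.01675
(2) 0.04007 × 3.48 × 0.9914 × 7.537 = 1.04195
(3) 27.12 × 0.1031 × 1.05 × 0.3914 = 1.14910
Highest is cycle (3) at 1.1491 (>1, arbitrage).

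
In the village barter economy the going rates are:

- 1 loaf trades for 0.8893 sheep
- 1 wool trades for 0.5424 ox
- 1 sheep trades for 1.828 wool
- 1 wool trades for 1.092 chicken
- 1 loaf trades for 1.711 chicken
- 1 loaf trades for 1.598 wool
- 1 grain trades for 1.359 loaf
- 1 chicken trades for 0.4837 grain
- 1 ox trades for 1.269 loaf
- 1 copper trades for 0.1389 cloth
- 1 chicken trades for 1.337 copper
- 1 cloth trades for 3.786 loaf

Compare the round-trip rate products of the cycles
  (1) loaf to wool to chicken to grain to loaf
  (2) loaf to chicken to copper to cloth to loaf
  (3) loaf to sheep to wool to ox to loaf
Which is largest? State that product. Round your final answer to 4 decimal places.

1.2030

(1) 1.598 × 1.092 × 0.4837 × 1.359 = 1.14708
(2) 1.711 × 1.337 × 0.1389 × 3.786 = 1.20300
(3) 0.8893 × 1.828 × 0.5424 × 1.269 = 1.11894
Highest is cycle (2) at 1.2030 (>1, arbitrage).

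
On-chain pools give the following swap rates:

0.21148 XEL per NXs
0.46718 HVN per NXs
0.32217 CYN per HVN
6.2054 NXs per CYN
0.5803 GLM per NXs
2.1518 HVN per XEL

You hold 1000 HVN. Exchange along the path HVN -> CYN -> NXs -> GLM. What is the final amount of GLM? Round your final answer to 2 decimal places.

1160.13

1000 HVN × 0.32217 = 322.17 CYN
322.17 CYN × 6.2054 = 1999.193718 NXs
1999.193718 NXs × 0.5803 = 1160.1321145554 GLM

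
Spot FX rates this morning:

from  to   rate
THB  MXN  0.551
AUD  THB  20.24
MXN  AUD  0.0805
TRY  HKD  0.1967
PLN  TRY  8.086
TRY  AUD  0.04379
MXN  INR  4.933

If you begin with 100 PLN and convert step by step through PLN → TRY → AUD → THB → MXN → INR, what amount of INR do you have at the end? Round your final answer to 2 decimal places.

1947.97

100 PLN × 8.086 = 808.6 TRY
808.6 TRY × 0.04379 = 35.408594 AUD
35.408594 AUD × 20.24 = 716.66994256 THB
716.66994256 THB × 0.551 = 394.88513835056 MXN
394.88513835056 MXN × 4.933 = 1947.96838748331248 INR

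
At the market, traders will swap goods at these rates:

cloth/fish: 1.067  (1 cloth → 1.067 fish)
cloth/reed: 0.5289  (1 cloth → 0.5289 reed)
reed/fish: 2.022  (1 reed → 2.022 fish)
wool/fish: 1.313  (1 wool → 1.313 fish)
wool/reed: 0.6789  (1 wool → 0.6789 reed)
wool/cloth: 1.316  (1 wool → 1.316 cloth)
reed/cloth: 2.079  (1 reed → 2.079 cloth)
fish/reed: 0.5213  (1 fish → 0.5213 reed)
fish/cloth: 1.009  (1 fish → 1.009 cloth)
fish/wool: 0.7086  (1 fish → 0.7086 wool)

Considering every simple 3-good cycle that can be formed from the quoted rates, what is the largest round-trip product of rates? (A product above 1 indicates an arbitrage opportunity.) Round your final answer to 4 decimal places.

1.1564

reed→cloth→fish→reed: 2.079 × 1.067 × 0.5213 = 1.15640
reed→fish→cloth→reed: 2.022 × 1.009 × 0.5289 = 1.07906
cloth→fish→wool→cloth: 1.067 × 0.7086 × 1.316 = 0.99500
reed→fish→wool→reed: 2.022 × 0.7086 × 0.6789 = 0.97272
Maximum is reed→cloth→fish→reed at 1.1564; arbitrage exists.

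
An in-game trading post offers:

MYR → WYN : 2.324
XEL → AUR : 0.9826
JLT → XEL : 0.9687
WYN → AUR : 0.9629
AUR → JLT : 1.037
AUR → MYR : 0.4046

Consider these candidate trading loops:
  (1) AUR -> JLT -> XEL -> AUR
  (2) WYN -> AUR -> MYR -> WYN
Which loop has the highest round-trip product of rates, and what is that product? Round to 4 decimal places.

(1) 1.037 × 0.9687 × 0.9826 = 0.98706
(2) 0.9629 × 0.4046 × 2.324 = 0.90541
Highest is cycle (1) at 0.9871 (≤1, no arbitrage).

0.9871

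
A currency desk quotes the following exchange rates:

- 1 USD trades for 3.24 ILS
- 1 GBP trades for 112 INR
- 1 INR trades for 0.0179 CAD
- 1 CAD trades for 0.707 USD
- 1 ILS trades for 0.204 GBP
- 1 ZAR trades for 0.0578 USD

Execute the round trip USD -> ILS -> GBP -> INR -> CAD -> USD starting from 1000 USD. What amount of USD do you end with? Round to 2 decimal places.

1000 USD × 3.24 = 3240 ILS
3240 ILS × 0.204 = 660.96 GBP
660.96 GBP × 112 = 74027.52 INR
74027.52 INR × 0.0179 = 1325.092608 CAD
1325.092608 CAD × 0.707 = 936.840473856 USD

936.84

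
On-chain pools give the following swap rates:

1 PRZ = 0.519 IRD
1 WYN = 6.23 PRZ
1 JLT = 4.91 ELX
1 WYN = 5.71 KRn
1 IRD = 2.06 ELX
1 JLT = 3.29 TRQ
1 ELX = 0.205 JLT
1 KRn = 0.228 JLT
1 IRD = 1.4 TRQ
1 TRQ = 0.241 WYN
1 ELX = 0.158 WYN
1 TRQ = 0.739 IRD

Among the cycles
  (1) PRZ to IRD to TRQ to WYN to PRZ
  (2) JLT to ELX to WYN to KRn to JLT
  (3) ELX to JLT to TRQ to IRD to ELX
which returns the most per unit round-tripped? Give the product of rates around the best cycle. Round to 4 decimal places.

1.0909

(1) 0.519 × 1.4 × 0.241 × 6.23 = 1.09094
(2) 4.91 × 0.158 × 5.71 × 0.228 = 1.00997
(3) 0.205 × 3.29 × 0.739 × 2.06 = 1.02674
Highest is cycle (1) at 1.0909 (>1, arbitrage).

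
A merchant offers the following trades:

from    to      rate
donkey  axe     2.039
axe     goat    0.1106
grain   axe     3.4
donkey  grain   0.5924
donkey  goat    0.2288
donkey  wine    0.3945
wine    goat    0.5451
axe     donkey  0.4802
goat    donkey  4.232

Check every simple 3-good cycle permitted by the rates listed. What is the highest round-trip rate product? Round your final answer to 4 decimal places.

axe→donkey→grain→axe: 0.4802 × 0.5924 × 3.4 = 0.96720
axe→goat→donkey→axe: 0.1106 × 4.232 × 2.039 = 0.95437
wine→goat→donkey→wine: 0.5451 × 4.232 × 0.3945 = 0.91006
Maximum is axe→donkey→grain→axe at 0.9672; no arbitrage — every cycle loses value.

0.9672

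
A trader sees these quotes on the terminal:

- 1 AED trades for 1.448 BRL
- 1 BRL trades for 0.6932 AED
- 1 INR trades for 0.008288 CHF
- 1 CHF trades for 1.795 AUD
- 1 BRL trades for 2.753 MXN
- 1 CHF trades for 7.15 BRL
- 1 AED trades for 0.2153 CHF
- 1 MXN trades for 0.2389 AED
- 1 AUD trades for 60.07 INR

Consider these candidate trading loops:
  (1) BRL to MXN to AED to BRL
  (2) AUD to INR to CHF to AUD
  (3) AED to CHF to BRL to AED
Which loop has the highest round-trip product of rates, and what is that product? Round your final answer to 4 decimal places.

(1) 2.753 × 0.2389 × 1.448 = 0.95234
(2) 60.07 × 0.008288 × 1.795 = 0.89366
(3) 0.2153 × 7.15 × 0.6932 = 1.06711
Highest is cycle (3) at 1.0671 (>1, arbitrage).

1.0671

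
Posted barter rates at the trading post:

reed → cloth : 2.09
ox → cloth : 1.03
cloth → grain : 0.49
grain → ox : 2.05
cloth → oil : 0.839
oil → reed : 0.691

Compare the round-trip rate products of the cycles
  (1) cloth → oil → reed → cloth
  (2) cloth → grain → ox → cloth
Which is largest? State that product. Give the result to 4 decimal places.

(1) 0.839 × 0.691 × 2.09 = 1.21168
(2) 0.49 × 2.05 × 1.03 = 1.03464
Highest is cycle (1) at 1.2117 (>1, arbitrage).

1.2117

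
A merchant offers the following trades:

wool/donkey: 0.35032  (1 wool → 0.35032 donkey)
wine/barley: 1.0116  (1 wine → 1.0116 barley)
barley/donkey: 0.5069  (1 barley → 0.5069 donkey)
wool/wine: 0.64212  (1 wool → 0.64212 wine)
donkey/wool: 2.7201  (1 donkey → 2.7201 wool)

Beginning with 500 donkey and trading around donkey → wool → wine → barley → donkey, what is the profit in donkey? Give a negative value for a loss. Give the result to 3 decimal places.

-52.181

500 donkey × 2.7201 = 1360.05 wool
1360.05 wool × 0.64212 = 873.315306 wine
873.315306 wine × 1.0116 = 883.4457635496 barley
883.4457635496 barley × 0.5069 = 447.81865754329224 donkey
Net change: 447.81865754329224 − 500 = -52.18134245670776 donkey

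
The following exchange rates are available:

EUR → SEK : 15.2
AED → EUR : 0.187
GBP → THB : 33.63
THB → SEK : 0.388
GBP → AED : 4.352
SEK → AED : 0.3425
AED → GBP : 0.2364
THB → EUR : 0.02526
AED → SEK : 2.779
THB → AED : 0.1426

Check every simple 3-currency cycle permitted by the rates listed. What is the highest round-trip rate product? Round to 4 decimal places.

1.1337

AED→GBP→THB→AED: 0.2364 × 33.63 × 0.1426 = 1.13369
AED→EUR→SEK→AED: 0.187 × 15.2 × 0.3425 = 0.97352
Maximum is AED→GBP→THB→AED at 1.1337; arbitrage exists.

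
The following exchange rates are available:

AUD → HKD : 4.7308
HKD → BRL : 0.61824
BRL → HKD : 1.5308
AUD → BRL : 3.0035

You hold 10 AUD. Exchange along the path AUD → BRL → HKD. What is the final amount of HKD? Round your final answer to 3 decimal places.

10 AUD × 3.0035 = 30.035 BRL
30.035 BRL × 1.5308 = 45.977578 HKD

45.978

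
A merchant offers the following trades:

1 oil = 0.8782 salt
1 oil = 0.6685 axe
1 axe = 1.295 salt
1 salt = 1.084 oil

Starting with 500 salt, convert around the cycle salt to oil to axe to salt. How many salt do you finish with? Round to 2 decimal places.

500 salt × 1.084 = 542 oil
542 oil × 0.6685 = 362.327 axe
362.327 axe × 1.295 = 469.213465 salt

469.21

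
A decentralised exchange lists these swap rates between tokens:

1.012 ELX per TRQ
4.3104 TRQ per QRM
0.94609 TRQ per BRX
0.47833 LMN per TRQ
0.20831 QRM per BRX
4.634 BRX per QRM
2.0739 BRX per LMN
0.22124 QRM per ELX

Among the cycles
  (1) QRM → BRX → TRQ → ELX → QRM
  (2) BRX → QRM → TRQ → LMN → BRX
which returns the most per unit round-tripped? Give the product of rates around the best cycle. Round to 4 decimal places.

0.9816

(1) 4.634 × 0.94609 × 1.012 × 0.22124 = 0.98160
(2) 0.20831 × 4.3104 × 0.47833 × 2.0739 = 0.89072
Highest is cycle (1) at 0.9816 (≤1, no arbitrage).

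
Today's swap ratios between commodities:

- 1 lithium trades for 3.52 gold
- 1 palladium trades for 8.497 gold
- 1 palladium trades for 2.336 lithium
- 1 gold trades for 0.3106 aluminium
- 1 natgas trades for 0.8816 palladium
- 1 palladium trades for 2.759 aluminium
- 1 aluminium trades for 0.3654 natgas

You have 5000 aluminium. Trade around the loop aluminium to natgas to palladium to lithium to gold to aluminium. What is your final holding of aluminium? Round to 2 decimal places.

4113.65

5000 aluminium × 0.3654 = 1827 natgas
1827 natgas × 0.8816 = 1610.6832 palladium
1610.6832 palladium × 2.336 = 3762.5559552 lithium
3762.5559552 lithium × 3.52 = 13244.196962304 gold
13244.196962304 gold × 0.3106 = 4113.6475764916224 aluminium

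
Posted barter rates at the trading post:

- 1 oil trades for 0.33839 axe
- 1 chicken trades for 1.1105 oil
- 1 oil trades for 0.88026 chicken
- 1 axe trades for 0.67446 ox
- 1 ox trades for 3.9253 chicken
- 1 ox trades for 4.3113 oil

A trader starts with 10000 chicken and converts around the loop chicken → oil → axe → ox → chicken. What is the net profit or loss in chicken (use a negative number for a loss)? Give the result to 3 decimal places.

10000 chicken × 1.1105 = 11105 oil
11105 oil × 0.33839 = 3757.82095 axe
3757.82095 axe × 0.67446 = 2534.499917937 ox
2534.499917937 ox × 3.9253 = 9948.6725278781061 chicken
Net change: 9948.6725278781061 − 10000 = -51.3274721218939 chicken

-51.327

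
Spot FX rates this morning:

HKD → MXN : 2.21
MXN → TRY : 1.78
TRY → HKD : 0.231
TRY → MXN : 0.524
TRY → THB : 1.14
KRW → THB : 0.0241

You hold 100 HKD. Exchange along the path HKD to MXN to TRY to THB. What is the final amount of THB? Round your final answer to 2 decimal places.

448.45

100 HKD × 2.21 = 221 MXN
221 MXN × 1.78 = 393.38 TRY
393.38 TRY × 1.14 = 448.4532 THB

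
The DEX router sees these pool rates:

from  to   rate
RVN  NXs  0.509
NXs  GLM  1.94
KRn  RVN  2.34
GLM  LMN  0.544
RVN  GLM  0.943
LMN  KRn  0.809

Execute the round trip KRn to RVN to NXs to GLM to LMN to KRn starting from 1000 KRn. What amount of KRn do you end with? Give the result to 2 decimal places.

1000 KRn × 2.34 = 2340 RVN
2340 RVN × 0.509 = 1191.06 NXs
1191.06 NXs × 1.94 = 2310.6564 GLM
2310.6564 GLM × 0.544 = 1256.9970816 LMN
1256.9970816 LMN × 0.809 = 1016.9106390144 KRn

1016.91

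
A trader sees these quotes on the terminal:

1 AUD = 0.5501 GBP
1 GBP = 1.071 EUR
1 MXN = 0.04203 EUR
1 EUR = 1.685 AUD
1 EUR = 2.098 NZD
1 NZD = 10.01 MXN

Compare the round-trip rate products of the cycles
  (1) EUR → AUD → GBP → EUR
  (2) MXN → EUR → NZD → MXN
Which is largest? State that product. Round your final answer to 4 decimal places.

(1) 1.685 × 0.5501 × 1.071 = 0.99273
(2) 0.04203 × 2.098 × 10.01 = 0.88267
Highest is cycle (1) at 0.9927 (≤1, no arbitrage).

0.9927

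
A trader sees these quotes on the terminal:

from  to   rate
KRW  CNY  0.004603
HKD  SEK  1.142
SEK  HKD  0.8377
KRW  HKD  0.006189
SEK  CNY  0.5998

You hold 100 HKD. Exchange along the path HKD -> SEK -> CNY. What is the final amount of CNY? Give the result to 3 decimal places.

68.497

100 HKD × 1.142 = 114.2 SEK
114.2 SEK × 0.5998 = 68.49716 CNY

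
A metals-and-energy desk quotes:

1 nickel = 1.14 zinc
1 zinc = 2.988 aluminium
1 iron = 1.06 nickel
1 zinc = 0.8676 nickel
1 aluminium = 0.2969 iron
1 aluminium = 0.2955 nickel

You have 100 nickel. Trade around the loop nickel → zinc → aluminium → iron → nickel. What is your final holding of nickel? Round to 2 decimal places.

100 nickel × 1.14 = 114 zinc
114 zinc × 2.988 = 340.632 aluminium
340.632 aluminium × 0.2969 = 101.1336408 iron
101.1336408 iron × 1.06 = 107.201659248 nickel

107.20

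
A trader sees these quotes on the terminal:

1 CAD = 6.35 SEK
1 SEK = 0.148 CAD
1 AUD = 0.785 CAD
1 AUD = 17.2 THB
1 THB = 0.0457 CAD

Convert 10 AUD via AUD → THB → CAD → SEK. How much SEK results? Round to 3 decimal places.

10 AUD × 17.2 = 172 THB
172 THB × 0.0457 = 7.8604 CAD
7.8604 CAD × 6.35 = 49.91354 SEK

49.914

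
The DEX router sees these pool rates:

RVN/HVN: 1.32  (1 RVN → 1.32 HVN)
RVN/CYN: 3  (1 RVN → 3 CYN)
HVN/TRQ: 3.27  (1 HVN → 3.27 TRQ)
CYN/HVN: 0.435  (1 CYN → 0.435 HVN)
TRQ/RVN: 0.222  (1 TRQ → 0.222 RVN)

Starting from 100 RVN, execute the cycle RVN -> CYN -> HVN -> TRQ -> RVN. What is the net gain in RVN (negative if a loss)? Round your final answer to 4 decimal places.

-5.2648

100 RVN × 3 = 300 CYN
300 CYN × 0.435 = 130.5 HVN
130.5 HVN × 3.27 = 426.735 TRQ
426.735 TRQ × 0.222 = 94.73517 RVN
Net change: 94.73517 − 100 = -5.26483 RVN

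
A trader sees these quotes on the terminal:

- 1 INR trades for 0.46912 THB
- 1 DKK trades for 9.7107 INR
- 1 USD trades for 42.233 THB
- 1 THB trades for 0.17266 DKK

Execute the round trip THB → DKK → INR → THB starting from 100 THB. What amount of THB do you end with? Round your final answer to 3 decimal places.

100 THB × 0.17266 = 17.266 DKK
17.266 DKK × 9.7107 = 167.6649462 INR
167.6649462 INR × 0.46912 = 78.654979561344 THB

78.655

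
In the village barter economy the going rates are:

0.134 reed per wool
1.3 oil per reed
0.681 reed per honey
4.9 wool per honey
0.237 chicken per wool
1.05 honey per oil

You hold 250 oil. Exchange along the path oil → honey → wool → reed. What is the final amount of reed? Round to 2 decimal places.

250 oil × 1.05 = 262.5 honey
262.5 honey × 4.9 = 1286.25 wool
1286.25 wool × 0.134 = 172.3575 reed

172.36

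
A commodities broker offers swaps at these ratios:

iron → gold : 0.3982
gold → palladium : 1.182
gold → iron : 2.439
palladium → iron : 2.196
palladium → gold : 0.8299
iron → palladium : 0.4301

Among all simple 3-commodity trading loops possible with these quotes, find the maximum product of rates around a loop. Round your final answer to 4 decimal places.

1.0336

iron→gold→palladium→iron: 0.3982 × 1.182 × 2.196 = 1.03360
iron→palladium→gold→iron: 0.4301 × 0.8299 × 2.439 = 0.87058
Maximum is iron→gold→palladium→iron at 1.0336; arbitrage exists.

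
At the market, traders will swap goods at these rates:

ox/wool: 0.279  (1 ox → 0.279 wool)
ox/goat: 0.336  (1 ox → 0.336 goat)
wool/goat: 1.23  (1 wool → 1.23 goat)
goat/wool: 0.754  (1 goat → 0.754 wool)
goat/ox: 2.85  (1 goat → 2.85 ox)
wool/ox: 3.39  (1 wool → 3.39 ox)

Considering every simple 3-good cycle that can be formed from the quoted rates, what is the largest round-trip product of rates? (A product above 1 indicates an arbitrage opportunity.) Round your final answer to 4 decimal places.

goat→ox→wool→goat: 2.85 × 0.279 × 1.23 = 0.97803
goat→wool→ox→goat: 0.754 × 3.39 × 0.336 = 0.85884
Maximum is goat→ox→wool→goat at 0.9780; no arbitrage — every cycle loses value.

0.9780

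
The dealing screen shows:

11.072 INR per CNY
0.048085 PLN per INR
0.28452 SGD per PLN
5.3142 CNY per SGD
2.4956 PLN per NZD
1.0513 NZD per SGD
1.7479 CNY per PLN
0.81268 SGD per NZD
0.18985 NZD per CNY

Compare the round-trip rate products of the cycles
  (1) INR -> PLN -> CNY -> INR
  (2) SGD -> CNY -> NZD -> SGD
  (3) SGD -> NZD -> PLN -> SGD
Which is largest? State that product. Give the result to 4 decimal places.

0.9306

(1) 0.048085 × 1.7479 × 11.072 = 0.93058
(2) 5.3142 × 0.18985 × 0.81268 = 0.81991
(3) 1.0513 × 2.4956 × 0.28452 = 0.74647
Highest is cycle (1) at 0.9306 (≤1, no arbitrage).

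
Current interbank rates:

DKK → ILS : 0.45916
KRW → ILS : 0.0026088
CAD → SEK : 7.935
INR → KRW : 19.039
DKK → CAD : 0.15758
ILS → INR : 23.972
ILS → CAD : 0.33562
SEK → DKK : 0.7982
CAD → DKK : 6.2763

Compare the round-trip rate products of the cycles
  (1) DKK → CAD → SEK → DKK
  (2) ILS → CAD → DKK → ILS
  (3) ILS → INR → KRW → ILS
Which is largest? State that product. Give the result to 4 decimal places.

1.1907

(1) 0.15758 × 7.935 × 0.7982 = 0.99807
(2) 0.33562 × 6.2763 × 0.45916 = 0.96720
(3) 23.972 × 19.039 × 0.0026088 = 1.19066
Highest is cycle (3) at 1.1907 (>1, arbitrage).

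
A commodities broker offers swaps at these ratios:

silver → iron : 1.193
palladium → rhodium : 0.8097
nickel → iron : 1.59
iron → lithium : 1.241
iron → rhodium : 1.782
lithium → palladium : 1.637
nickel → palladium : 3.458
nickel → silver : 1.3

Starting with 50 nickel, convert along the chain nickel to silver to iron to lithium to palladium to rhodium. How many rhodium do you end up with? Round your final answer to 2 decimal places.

50 nickel × 1.3 = 65 silver
65 silver × 1.193 = 77.545 iron
77.545 iron × 1.241 = 96.233345 lithium
96.233345 lithium × 1.637 = 157.533985765 palladium
157.533985765 palladium × 0.8097 = 127.5552682739205 rhodium

127.56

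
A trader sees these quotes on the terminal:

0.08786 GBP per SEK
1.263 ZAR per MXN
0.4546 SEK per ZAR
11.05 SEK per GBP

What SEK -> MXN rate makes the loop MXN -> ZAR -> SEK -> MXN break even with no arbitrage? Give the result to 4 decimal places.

Known legs of the cycle: 1.263 × 0.4546 = 0.5741598
For no arbitrage the full-cycle product must be 1, so the missing rate is 1 / 0.5741598 ≈ 1.741675.

1.7417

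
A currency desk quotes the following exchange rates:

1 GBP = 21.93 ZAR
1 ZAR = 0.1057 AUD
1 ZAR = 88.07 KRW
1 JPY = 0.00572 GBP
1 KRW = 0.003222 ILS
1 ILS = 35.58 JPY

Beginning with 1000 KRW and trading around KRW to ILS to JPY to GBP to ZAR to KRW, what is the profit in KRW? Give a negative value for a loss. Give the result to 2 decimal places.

266.47

1000 KRW × 0.003222 = 3.222 ILS
3.222 ILS × 35.58 = 114.63876 JPY
114.63876 JPY × 0.00572 = 0.6557337072 GBP
0.6557337072 GBP × 21.93 = 14.380240198896 ZAR
14.380240198896 ZAR × 88.07 = 1266.46775431677072 KRW
Net change: 1266.46775431677072 − 1000 = 266.46775431677072 KRW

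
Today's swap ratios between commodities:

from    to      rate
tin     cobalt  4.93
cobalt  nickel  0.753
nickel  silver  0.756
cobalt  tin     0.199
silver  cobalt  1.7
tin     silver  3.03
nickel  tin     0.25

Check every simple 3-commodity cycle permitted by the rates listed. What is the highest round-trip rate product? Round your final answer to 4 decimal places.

silver→cobalt→tin→silver: 1.7 × 0.199 × 3.03 = 1.02505
silver→cobalt→nickel→silver: 1.7 × 0.753 × 0.756 = 0.96776
nickel→tin→cobalt→nickel: 0.25 × 4.93 × 0.753 = 0.92807
Maximum is silver→cobalt→tin→silver at 1.0250; arbitrage exists.

1.0250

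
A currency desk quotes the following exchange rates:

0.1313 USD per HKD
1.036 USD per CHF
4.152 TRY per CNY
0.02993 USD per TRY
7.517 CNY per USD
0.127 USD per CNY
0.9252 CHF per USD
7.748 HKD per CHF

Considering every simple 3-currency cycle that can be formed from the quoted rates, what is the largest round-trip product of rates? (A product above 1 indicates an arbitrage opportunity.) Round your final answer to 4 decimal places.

0.9412

USD→CHF→HKD→USD: 0.9252 × 7.748 × 0.1313 = 0.94122
USD→CNY→TRY→USD: 7.517 × 4.152 × 0.02993 = 0.93413
Maximum is USD→CHF→HKD→USD at 0.9412; no arbitrage — every cycle loses value.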